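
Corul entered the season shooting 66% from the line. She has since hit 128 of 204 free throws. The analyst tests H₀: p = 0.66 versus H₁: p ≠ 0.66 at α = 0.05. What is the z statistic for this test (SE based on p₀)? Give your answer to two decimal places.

z = -0.98

p̂ = 128/204 = 0.6275.
SE = √(p₀(1−p₀)/n) = √(0.2244/204) = 0.0332.
z = (0.6275 − 0.66)/0.0332 = -0.0325/0.0332 = -0.98.
p-value = 2·P(Z > 0.981) ≈ 0.3264; since p > α = 0.05, fail to reject H₀.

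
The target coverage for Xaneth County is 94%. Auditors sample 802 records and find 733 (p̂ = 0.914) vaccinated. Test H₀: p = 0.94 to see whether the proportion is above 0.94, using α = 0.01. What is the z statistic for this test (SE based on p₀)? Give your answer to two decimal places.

p̂ = 733/802 ≈ 0.9140.
Standard error under H₀: √(0.94×0.06/802) = 0.0084.
z = (0.9140 − 0.94)/0.0084 = -0.0260/0.0084 = -3.10.
p-value = P(Z > -3.105) ≈ 0.9990. With α = 0.01, fail to reject H₀.

z = -3.10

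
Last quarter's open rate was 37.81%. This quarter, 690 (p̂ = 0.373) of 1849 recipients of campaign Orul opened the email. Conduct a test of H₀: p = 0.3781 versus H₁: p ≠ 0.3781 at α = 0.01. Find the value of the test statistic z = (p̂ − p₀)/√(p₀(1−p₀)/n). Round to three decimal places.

p̂ = 690/1849 ≈ 0.37317.
SE = √(p₀(1−p₀)/n) = √(0.23514/1849) = 0.01128.
z = (0.37317 − 0.3781)/0.01128 = -0.00493/0.01128 = -0.437.
p-value = 2·P(Z > 0.437) ≈ 0.6623; since p > α = 0.01, fail to reject H₀.

z = -0.437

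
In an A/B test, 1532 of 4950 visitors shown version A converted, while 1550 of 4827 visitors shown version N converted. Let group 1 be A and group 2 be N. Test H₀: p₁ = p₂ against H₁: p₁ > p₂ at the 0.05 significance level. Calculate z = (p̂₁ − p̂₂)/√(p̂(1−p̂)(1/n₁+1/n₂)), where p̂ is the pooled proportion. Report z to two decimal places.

z = -1.24

p̂₁ = 1532/4950 = 0.30949, p̂₂ = 1550/4827 = 0.32111.
Pooled p̂ = (1532+1550)/(4950+4827) = 3082/9777 = 0.31523.
SE = √(0.21586 × 0.000409188) = 0.00940.
z = (0.30949 − 0.32111)/0.00940 = -0.01162/0.00940 = -1.24.
p-value = P(Z > -1.236) ≈ 0.8918; since p > α = 0.05, fail to reject H₀.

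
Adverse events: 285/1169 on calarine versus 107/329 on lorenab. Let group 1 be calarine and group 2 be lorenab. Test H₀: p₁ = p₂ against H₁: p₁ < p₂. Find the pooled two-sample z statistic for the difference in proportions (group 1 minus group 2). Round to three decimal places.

z = -2.968

p̂₁ = 285/1169 = 0.243798, p̂₂ = 107/329 = 0.325228.
Pooled p̂ = (285+107)/(1169+329) = 392/1498 = 0.261682.
SE = √(0.193205 × 0.00389495) = 0.027432.
z = (0.243798 − 0.325228)/0.027432 = -0.081430/0.027432 = -2.968.
p-value = P(Z < -2.968) ≈ 0.0015.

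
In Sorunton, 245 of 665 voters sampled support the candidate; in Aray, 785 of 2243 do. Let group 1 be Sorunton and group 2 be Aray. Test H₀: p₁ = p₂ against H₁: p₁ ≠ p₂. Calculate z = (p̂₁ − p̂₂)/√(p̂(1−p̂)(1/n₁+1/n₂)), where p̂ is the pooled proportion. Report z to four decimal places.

z = 0.8734

p̂₁ = 245/665 = 0.3684211, p̂₂ = 785/2243 = 0.3499777.
Pooled p̂ = (245+785)/(665+2243) = 1030/2908 = 0.3541953.
SE = √(p̂(1−p̂)(1/n₁+1/n₂)) = √(0.3541953·0.6458047·0.00194959) = √(0.000445951) = 0.0211176.
z = (0.3684211 − 0.3499777)/0.0211176 = 0.0184434/0.0211176 = 0.8734.
p-value = 2·P(Z > 0.873) ≈ 0.3825.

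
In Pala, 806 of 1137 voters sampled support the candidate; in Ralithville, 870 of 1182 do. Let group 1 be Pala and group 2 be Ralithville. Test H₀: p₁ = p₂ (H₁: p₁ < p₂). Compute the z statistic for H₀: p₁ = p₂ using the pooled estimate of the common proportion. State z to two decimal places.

p̂₁ = 806/1137 = 0.7089, p̂₂ = 870/1182 = 0.7360.
Pooled p̂ = (806+870)/(1137+1182) = 1676/2319 = 0.7227.
SE = √(0.200393 × 0.00172553) = 0.0186.
z = (0.7089 − 0.7360)/0.0186 = -0.0271/0.0186 = -1.46.
p-value = P(Z < -1.460) ≈ 0.0721.

z = -1.46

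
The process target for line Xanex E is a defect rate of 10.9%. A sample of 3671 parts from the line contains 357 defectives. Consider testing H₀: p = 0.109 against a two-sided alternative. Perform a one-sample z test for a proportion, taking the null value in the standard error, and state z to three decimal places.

z = -2.285

p̂ = 357/3671 = 0.0972487.
Under H₀, SE = √(0.109·0.891/3671) = √(2.64557e-05) = 0.0051435.
z = (0.0972487 − 0.109)/0.0051435 = -0.0117513/0.0051435 = -2.285.
p-value = 2·P(Z > 2.285) ≈ 0.0223.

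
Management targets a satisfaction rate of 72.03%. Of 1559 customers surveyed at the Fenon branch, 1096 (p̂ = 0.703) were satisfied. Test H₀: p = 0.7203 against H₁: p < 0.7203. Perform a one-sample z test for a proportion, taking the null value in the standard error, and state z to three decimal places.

p̂ = 1096/1559 = 0.70301.
Standard error under H₀: √(0.7203×0.2797/1559) = 0.01137.
z = (0.70301 − 0.7203)/0.01137 = -0.01729/0.01137 = -1.521.
p-value = P(Z < -1.521) ≈ 0.0642.

z = -1.521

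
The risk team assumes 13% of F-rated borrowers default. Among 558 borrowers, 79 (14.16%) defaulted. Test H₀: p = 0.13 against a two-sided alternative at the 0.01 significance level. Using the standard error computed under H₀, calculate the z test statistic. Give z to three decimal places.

z = 0.813

p̂ = 79/558 = 0.14158.
Standard error under H₀: √(0.13×0.87/558) = 0.01424.
z = (0.14158 − 0.13)/0.01424 = 0.01158/0.01424 = 0.813.
p-value = 2·P(Z > 0.813) ≈ 0.4161, so at α = 0.01 we fail to reject H₀.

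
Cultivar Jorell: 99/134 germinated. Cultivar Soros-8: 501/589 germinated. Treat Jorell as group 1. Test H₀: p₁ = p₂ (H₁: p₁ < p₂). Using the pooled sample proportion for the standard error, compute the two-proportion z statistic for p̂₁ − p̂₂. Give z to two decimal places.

z = -3.11

p̂₁ = 99/134 = 0.7388, p̂₂ = 501/589 = 0.8506.
Pooled p̂ = (99+501)/(134+589) = 600/723 = 0.8299.
SE = √(p̂(1−p̂)(1/n₁+1/n₂)) = √(0.8299·0.1701·0.00916048) = √(0.0012933) = 0.0360.
z = (0.7388 − 0.8506)/0.0360 = -0.1118/0.0360 = -3.11.
p-value = P(Z < -3.108) ≈ 0.0009.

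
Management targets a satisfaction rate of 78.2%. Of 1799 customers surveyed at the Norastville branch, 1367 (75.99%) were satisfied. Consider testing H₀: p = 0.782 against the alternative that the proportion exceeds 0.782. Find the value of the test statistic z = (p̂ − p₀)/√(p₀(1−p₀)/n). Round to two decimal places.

z = -2.27

p̂ = 1367/1799 ≈ 0.75987.
Under H₀, SE = √(0.782·0.218/1799) = √(9.47615e-05) = 0.00973.
z = (0.75987 − 0.782)/0.00973 = -0.02213/0.00973 = -2.27.
p-value = P(Z > -2.274) ≈ 0.9885.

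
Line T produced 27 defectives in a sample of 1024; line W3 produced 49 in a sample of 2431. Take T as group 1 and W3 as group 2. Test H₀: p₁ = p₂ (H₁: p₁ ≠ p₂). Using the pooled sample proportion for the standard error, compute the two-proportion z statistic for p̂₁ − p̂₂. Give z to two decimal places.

p̂₁ = 27/1024 = 0.02637, p̂₂ = 49/2431 = 0.02016.
Pooled p̂ = (27+49)/(1024+2431) = 76/3455 = 0.02200.
SE = √(p̂(1−p̂)(1/n₁+1/n₂)) = √(0.02200·0.97800·0.00138792) = √(2.98586e-05) = 0.00546.
z = (0.02637 − 0.02016)/0.00546 = 0.00621/0.00546 = 1.14.

z = 1.14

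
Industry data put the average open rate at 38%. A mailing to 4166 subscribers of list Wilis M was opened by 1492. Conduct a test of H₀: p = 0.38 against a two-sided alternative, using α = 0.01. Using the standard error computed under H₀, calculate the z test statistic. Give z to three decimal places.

z = -2.907

p̂ = 1492/4166 ≈ 0.35814.
SE = √(p₀(1−p₀)/n) = √(0.2356/4166) = 0.00752.
z = (0.35814 − 0.38)/0.00752 = -0.02186/0.00752 = -2.907.
p-value = 2·P(Z > 2.907) ≈ 0.0036; since p < α = 0.01, reject H₀.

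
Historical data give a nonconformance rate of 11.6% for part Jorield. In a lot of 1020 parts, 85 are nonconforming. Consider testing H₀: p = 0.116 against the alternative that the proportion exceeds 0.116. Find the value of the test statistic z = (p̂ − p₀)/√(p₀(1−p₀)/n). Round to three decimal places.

p̂ = 85/1020 ≈ 0.083333.
SE = √(p₀(1−p₀)/n) = √(0.10254/1020) = 0.010027.
z = (0.083333 − 0.116)/0.010027 = -0.032667/0.010027 = -3.258.

z = -3.258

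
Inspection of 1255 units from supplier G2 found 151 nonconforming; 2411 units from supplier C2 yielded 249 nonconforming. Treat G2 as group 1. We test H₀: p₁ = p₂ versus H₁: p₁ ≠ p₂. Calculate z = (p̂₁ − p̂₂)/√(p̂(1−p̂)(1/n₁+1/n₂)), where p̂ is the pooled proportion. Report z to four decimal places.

p̂₁ = 151/1255 = 0.120319, p̂₂ = 249/2411 = 0.103277.
Pooled p̂ = (151+249)/(1255+2411) = 400/3666 = 0.109111.
SE = √(p̂(1−p̂)(1/n₁+1/n₂)) = √(0.109111·0.890889·0.00121158) = √(0.000117772) = 0.010852.
z = (0.120319 − 0.103277)/0.010852 = 0.017042/0.010852 = 1.5704.

z = 1.5704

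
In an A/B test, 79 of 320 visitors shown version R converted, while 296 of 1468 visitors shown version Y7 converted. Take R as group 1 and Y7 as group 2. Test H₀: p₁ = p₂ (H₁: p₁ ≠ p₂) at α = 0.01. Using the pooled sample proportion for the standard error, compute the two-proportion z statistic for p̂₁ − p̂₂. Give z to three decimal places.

z = 1.801

p̂₁ = 79/320 ≈ 0.24688, p̂₂ = 296/1468 ≈ 0.20163.
Pooled p̂ = (79+296)/(320+1468) = 375/1788 = 0.20973.
SE = √(p̂(1−p̂)(1/n₁+1/n₂)) = √(0.20973·0.79027·0.0038062) = √(0.000630855) = 0.02512.
z = (0.24688 − 0.20163)/0.02512 = 0.04525/0.02512 = 1.801.
Two-sided p-value ≈ 2·Φ(−1.801) = 0.0717. With α = 0.01, fail to reject H₀.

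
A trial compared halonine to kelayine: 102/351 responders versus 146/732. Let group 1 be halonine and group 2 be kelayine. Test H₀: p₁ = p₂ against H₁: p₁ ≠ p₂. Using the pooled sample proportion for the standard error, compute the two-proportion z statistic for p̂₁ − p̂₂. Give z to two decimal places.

z = 3.34

p̂₁ = 102/351 = 0.2906, p̂₂ = 146/732 = 0.1995.
Pooled p̂ = (102+146)/(351+732) = 248/1083 = 0.2290.
SE = √(p̂(1−p̂)(1/n₁+1/n₂)) = √(0.2290·0.7710·0.00421512) = √(0.000744203) = 0.0273.
z = (0.2906 − 0.1995)/0.0273 = 0.0911/0.0273 = 3.34.
p-value = 2·P(Z > 3.341) ≈ 0.0008.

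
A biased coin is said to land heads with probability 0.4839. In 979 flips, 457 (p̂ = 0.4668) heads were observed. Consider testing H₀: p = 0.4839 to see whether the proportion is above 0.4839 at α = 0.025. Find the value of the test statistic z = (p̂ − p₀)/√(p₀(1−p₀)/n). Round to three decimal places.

p̂ = 457/979 = 0.466803.
SE = √(p₀(1−p₀)/n) = √(0.24974/979) = 0.015972.
z = (0.466803 − 0.4839)/0.015972 = -0.017097/0.015972 = -1.070.
p-value = P(Z > -1.070) ≈ 0.8578, so at α = 0.025 we fail to reject H₀.

z = -1.070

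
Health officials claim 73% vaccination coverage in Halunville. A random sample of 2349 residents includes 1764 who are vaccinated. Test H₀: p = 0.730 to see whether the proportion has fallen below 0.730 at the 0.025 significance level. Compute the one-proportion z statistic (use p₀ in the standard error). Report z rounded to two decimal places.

p̂ = 1764/2349 ≈ 0.75096.
Standard error under H₀: √(0.73×0.27/2349) = 0.00916.
z = (0.75096 − 0.73)/0.00916 = 0.02096/0.00916 = 2.29.
p-value = P(Z < 2.288) ≈ 0.9889. With α = 0.025, fail to reject H₀.

z = 2.29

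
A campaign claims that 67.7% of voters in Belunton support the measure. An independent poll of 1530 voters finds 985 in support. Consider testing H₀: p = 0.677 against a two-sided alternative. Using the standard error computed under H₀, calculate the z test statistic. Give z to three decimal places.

z = -2.778

p̂ = 985/1530 ≈ 0.643791.
SE = √(p₀(1−p₀)/n) = √(0.21867/1530) = 0.011955.
z = (0.643791 − 0.677)/0.011955 = -0.033209/0.011955 = -2.778.
p-value = 2·P(Z > 2.778) ≈ 0.0055.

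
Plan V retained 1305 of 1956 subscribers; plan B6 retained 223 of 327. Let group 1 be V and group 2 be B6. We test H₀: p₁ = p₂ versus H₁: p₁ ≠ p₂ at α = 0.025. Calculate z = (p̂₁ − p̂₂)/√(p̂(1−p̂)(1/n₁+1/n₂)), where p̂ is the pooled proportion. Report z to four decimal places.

z = -0.5258

p̂₁ = 1305/1956 ≈ 0.667178, p̂₂ = 223/327 ≈ 0.681957.
Pooled p̂ = (1305+223)/(1956+327) = 1528/2283 = 0.669295.
SE = √(p̂(1−p̂)(1/n₁+1/n₂)) = √(0.669295·0.330705·0.00356935) = √(0.000790038) = 0.028108.
z = (0.667178 − 0.681957)/0.028108 = -0.014779/0.028108 = -0.5258.
Two-sided p-value ≈ 2·Φ(−0.526) = 0.5990, so at α = 0.025 we fail to reject H₀.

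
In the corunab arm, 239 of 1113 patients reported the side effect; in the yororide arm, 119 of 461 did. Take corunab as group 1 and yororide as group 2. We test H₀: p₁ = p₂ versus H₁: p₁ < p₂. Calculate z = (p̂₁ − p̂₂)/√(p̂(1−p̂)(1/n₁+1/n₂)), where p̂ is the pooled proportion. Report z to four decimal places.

z = -1.8693

p̂₁ = 239/1113 ≈ 0.214735, p̂₂ = 119/461 ≈ 0.258134.
Pooled p̂ = (239+119)/(1113+461) = 358/1574 = 0.227446.
SE = √(p̂(1−p̂)(1/n₁+1/n₂)) = √(0.227446·0.772554·0.00306767) = √(0.000539034) = 0.023217.
z = (0.214735 − 0.258134)/0.023217 = -0.043399/0.023217 = -1.8693.
p-value = P(Z < -1.869) ≈ 0.0308.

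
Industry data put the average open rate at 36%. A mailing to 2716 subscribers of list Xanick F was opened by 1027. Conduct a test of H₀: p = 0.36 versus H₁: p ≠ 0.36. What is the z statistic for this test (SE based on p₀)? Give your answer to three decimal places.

z = 1.968

p̂ = 1027/2716 = 0.3781296.
Under H₀, SE = √(0.36·0.64/2716) = √(8.48306e-05) = 0.0092104.
z = (0.3781296 − 0.36)/0.0092104 = 0.0181296/0.0092104 = 1.968.
Two-sided p-value ≈ 2·Φ(−1.968) = 0.0490.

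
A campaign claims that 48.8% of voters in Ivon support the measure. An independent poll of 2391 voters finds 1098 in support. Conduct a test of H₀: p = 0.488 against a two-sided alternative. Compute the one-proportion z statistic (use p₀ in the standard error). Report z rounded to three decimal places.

z = -2.815

p̂ = 1098/2391 ≈ 0.459222.
SE = √(p₀(1−p₀)/n) = √(0.24986/2391) = 0.010222.
z = (0.459222 − 0.488)/0.010222 = -0.028778/0.010222 = -2.815.
p-value = 2·P(Z > 2.815) ≈ 0.0049.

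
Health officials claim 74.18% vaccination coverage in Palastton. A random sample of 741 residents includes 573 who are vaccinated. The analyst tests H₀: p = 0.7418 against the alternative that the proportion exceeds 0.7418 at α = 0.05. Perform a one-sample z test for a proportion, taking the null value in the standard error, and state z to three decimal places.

p̂ = 573/741 = 0.77328.
Standard error under H₀: √(0.7418×0.2582/741) = 0.01608.
z = (0.77328 − 0.7418)/0.01608 = 0.03148/0.01608 = 1.958.
p-value = P(Z > 1.958) ≈ 0.0251; since p < α = 0.05, reject H₀.

z = 1.958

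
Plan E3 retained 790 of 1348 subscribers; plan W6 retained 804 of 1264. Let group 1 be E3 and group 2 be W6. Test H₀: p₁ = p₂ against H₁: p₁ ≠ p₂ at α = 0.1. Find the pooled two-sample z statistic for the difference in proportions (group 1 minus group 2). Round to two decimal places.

p̂₁ = 790/1348 = 0.5861, p̂₂ = 804/1264 = 0.6361.
Pooled p̂ = (790+804)/(1348+1264) = 1594/2612 = 0.6103.
SE = √(p̂(1−p̂)(1/n₁+1/n₂)) = √(0.6103·0.3897·0.00153298) = √(0.000364608) = 0.0191.
z = (0.5861 − 0.6361)/0.0191 = -0.0500/0.0191 = -2.62.
p-value = 2·P(Z > 2.620) ≈ 0.0088, so at α = 0.1 we reject H₀.

z = -2.62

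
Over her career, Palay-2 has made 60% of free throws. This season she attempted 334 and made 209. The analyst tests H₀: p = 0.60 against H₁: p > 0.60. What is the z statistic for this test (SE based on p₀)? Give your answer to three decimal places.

p̂ = 209/334 = 0.625749.
Under H₀, SE = √(0.6·0.4/334) = √(0.000718563) = 0.026806.
z = (0.625749 − 0.6)/0.026806 = 0.025749/0.026806 = 0.961.
p-value = P(Z > 0.961) ≈ 0.1684.

z = 0.961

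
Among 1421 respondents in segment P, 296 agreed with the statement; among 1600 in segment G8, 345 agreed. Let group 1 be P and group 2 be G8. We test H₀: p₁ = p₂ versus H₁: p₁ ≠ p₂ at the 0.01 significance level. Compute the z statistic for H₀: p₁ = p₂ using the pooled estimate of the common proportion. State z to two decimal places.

z = -0.49

p̂₁ = 296/1421 = 0.2083, p̂₂ = 345/1600 = 0.2156.
Pooled p̂ = (296+345)/(1421+1600) = 641/3021 = 0.2122.
SE = √(p̂(1−p̂)(1/n₁+1/n₂)) = √(0.2122·0.7878·0.00132873) = √(0.000222111) = 0.0149.
z = (0.2083 − 0.2156)/0.0149 = -0.0073/0.0149 = -0.49.
p-value = 2·P(Z > 0.491) ≈ 0.6233; since p > α = 0.01, fail to reject H₀.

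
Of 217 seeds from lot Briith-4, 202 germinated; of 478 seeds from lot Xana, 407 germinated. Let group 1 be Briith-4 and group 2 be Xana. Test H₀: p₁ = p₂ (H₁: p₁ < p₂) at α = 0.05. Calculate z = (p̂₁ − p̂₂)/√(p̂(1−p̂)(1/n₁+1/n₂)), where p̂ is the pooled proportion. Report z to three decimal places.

p̂₁ = 202/217 ≈ 0.930876, p̂₂ = 407/478 ≈ 0.851464.
Pooled p̂ = (202+407)/(217+478) = 609/695 = 0.876259.
SE = √(0.108429 × 0.00670035) = 0.026954.
z = (0.930876 − 0.851464)/0.026954 = 0.079412/0.026954 = 2.946.
p-value = P(Z < 2.946) ≈ 0.9984; since p > α = 0.05, fail to reject H₀.

z = 2.946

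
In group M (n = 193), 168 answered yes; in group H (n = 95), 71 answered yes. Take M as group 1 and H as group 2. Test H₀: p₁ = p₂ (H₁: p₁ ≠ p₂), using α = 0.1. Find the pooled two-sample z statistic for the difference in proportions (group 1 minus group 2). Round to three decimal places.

p̂₁ = 168/193 ≈ 0.87047, p̂₂ = 71/95 ≈ 0.74737.
Pooled p̂ = (168+71)/(193+95) = 239/288 = 0.82986.
SE = √(0.141192 × 0.0157077) = 0.04709.
z = (0.87047 − 0.74737)/0.04709 = 0.12310/0.04709 = 2.614.
Two-sided p-value ≈ 2·Φ(−2.614) = 0.0090. With α = 0.1, reject H₀.

z = 2.614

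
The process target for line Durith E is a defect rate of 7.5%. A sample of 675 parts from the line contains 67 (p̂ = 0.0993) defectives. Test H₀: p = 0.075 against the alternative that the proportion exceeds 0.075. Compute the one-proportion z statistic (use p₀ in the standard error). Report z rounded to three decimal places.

p̂ = 67/675 = 0.09926.
Under H₀, SE = √(0.075·0.925/675) = √(0.000102778) = 0.01014.
z = (0.09926 − 0.075)/0.01014 = 0.02426/0.01014 = 2.393.
p-value = P(Z > 2.393) ≈ 0.0084.

z = 2.393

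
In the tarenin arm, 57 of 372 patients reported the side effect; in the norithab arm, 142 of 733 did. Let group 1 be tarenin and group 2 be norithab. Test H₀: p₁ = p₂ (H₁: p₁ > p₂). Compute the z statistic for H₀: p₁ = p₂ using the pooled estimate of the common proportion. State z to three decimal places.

z = -1.656

p̂₁ = 57/372 = 0.153226, p̂₂ = 142/733 = 0.193724.
Pooled p̂ = (57+142)/(372+733) = 199/1105 = 0.180090.
SE = √(0.147658 × 0.00405243) = 0.024462.
z = (0.153226 − 0.193724)/0.024462 = -0.040498/0.024462 = -1.656.
p-value = P(Z > -1.656) ≈ 0.9511.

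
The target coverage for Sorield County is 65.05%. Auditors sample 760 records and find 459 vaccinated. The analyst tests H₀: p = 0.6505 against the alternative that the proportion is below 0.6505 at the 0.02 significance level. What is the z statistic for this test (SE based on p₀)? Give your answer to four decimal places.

z = -2.6916

p̂ = 459/760 = 0.6039474.
Standard error under H₀: √(0.6505×0.3495/760) = 0.0172958.
z = (0.6039474 − 0.6505)/0.0172958 = -0.0465526/0.0172958 = -2.6916.
p-value = P(Z < -2.692) ≈ 0.0036, so at α = 0.02 we reject H₀.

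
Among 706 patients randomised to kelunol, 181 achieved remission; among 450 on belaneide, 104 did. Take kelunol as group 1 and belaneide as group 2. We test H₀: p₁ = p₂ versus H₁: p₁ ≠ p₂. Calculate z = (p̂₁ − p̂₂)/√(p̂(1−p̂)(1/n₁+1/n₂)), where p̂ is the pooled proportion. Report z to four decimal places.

p̂₁ = 181/706 = 0.256374, p̂₂ = 104/450 = 0.231111.
Pooled p̂ = (181+104)/(706+450) = 285/1156 = 0.246540.
SE = √(0.185758 × 0.00363865) = 0.025998.
z = (0.256374 − 0.231111)/0.025998 = 0.025263/0.025998 = 0.9717.

z = 0.9717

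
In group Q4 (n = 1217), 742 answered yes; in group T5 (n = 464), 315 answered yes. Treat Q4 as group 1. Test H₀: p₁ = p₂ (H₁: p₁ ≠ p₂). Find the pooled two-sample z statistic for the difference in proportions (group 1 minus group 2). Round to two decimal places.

p̂₁ = 742/1217 = 0.6097, p̂₂ = 315/464 = 0.6789.
Pooled p̂ = (742+315)/(1217+464) = 1057/1681 = 0.6288.
SE = √(0.233413 × 0.00297687) = 0.0264.
z = (0.6097 − 0.6789)/0.0264 = -0.0692/0.0264 = -2.62.
Two-sided p-value ≈ 2·Φ(−2.625) = 0.0087.

z = -2.62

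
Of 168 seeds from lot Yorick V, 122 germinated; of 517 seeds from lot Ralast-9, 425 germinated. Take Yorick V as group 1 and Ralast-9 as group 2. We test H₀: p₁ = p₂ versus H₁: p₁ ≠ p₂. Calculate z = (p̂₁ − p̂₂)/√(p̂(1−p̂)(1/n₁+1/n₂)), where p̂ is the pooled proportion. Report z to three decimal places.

z = -2.691

p̂₁ = 122/168 ≈ 0.72619, p̂₂ = 425/517 ≈ 0.82205.
Pooled p̂ = (122+425)/(168+517) = 547/685 = 0.79854.
SE = √(0.160874 × 0.00788662) = 0.03562.
z = (0.72619 − 0.82205)/0.03562 = -0.09586/0.03562 = -2.691.
Two-sided p-value ≈ 2·Φ(−2.691) = 0.0071.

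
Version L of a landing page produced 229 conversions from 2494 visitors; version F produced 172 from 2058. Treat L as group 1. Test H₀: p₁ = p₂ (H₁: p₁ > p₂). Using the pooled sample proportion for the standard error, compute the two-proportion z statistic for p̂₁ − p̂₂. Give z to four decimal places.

z = 0.9767

p̂₁ = 229/2494 ≈ 0.091820, p̂₂ = 172/2058 ≈ 0.083576.
Pooled p̂ = (229+172)/(2494+2058) = 401/4552 = 0.088093.
SE = √(0.0803327 × 0.000886871) = 0.008441.
z = (0.091820 − 0.083576)/0.008441 = 0.008244/0.008441 = 0.9767.
p-value = P(Z > 0.977) ≈ 0.1644.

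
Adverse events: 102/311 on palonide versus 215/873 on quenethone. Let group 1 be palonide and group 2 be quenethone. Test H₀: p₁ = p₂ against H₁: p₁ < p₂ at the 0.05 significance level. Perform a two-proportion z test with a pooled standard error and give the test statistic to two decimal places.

p̂₁ = 102/311 ≈ 0.32797, p̂₂ = 215/873 ≈ 0.24628.
Pooled p̂ = (102+215)/(311+873) = 317/1184 = 0.26774.
SE = √(0.196054 × 0.00436091) = 0.02924.
z = (0.32797 − 0.24628)/0.02924 = 0.08169/0.02924 = 2.79.
p-value = P(Z < 2.794) ≈ 0.9974, so at α = 0.05 we fail to reject H₀.

z = 2.79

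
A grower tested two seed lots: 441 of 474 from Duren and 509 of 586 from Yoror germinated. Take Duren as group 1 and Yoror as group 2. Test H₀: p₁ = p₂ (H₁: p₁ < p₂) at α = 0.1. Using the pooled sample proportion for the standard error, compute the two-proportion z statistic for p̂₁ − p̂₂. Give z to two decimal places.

z = 3.28

p̂₁ = 441/474 ≈ 0.93038, p̂₂ = 509/586 ≈ 0.86860.
Pooled p̂ = (441+509)/(474+586) = 950/1060 = 0.89623.
SE = √(p̂(1−p̂)(1/n₁+1/n₂)) = √(0.89623·0.10377·0.00381619) = √(0.000354923) = 0.01884.
z = (0.93038 − 0.86860)/0.01884 = 0.06178/0.01884 = 3.28.
p-value = P(Z < 3.279) ≈ 0.9995; since p > α = 0.1, fail to reject H₀.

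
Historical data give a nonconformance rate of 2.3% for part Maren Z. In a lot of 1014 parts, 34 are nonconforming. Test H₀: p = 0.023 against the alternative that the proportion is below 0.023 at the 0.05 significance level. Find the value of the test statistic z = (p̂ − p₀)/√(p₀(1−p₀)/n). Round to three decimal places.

p̂ = 34/1014 = 0.033531.
Standard error under H₀: √(0.023×0.977/1014) = 0.004708.
z = (0.033531 − 0.023)/0.004708 = 0.010531/0.004708 = 2.237.
p-value = P(Z < 2.237) ≈ 0.9874. With α = 0.05, fail to reject H₀.

z = 2.237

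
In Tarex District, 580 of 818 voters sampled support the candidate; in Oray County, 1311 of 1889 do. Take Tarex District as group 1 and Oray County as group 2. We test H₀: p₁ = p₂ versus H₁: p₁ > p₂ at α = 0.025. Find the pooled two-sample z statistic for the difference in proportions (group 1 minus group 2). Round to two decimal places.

z = 0.78

p̂₁ = 580/818 ≈ 0.7090, p̂₂ = 1311/1889 ≈ 0.6940.
Pooled p̂ = (580+1311)/(818+1889) = 1891/2707 = 0.6986.
SE = √(p̂(1−p̂)(1/n₁+1/n₂)) = √(0.6986·0.3014·0.00175187) = √(0.0003689) = 0.0192.
z = (0.7090 − 0.6940)/0.0192 = 0.0150/0.0192 = 0.78.
p-value = P(Z > 0.782) ≈ 0.2170; since p > α = 0.025, fail to reject H₀.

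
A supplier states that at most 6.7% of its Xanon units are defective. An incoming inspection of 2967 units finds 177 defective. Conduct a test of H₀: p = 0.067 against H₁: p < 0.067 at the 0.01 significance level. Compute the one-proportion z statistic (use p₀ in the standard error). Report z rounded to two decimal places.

p̂ = 177/2967 ≈ 0.05966.
Standard error under H₀: √(0.067×0.933/2967) = 0.00459.
z = (0.05966 − 0.067)/0.00459 = -0.00734/0.00459 = -1.60.
p-value = P(Z < -1.600) ≈ 0.0548. With α = 0.01, fail to reject H₀.

z = -1.60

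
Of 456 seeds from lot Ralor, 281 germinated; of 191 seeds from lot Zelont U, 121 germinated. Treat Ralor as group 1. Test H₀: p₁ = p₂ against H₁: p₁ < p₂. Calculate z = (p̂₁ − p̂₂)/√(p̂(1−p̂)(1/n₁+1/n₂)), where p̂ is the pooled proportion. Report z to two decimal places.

z = -0.41

p̂₁ = 281/456 = 0.6162, p̂₂ = 121/191 = 0.6335.
Pooled p̂ = (281+121)/(456+191) = 402/647 = 0.6213.
SE = √(0.235279 × 0.00742858) = 0.0418.
z = (0.6162 − 0.6335)/0.0418 = -0.0173/0.0418 = -0.41.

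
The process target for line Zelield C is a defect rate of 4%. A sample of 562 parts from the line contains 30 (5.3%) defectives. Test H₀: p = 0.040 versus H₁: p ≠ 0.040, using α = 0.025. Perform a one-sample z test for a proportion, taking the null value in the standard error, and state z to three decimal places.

p̂ = 30/562 = 0.053381.
Under H₀, SE = √(0.04·0.96/562) = √(6.83274e-05) = 0.008266.
z = (0.053381 − 0.04)/0.008266 = 0.013381/0.008266 = 1.619.
p-value = 2·P(Z > 1.619) ≈ 0.1055. With α = 0.025, fail to reject H₀.

z = 1.619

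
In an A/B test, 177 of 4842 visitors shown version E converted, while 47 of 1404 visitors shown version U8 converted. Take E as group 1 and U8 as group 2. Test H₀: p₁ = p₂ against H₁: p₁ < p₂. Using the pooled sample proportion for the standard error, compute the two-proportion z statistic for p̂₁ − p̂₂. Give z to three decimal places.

p̂₁ = 177/4842 ≈ 0.03656, p̂₂ = 47/1404 ≈ 0.03348.
Pooled p̂ = (177+47)/(4842+1404) = 224/6246 = 0.03586.
SE = √(p̂(1−p̂)(1/n₁+1/n₂)) = √(0.03586·0.96414·0.000918777) = √(3.17684e-05) = 0.00564.
z = (0.03656 − 0.03348)/0.00564 = 0.00308/0.00564 = 0.546.

z = 0.546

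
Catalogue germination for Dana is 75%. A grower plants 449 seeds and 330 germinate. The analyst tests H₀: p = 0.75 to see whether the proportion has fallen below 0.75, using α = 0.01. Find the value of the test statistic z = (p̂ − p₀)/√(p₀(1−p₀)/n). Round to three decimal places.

p̂ = 330/449 = 0.734967.
Under H₀, SE = √(0.75·0.25/449) = √(0.000417595) = 0.020435.
z = (0.734967 − 0.75)/0.020435 = -0.015033/0.020435 = -0.736.
p-value = P(Z < -0.736) ≈ 0.2310. With α = 0.01, fail to reject H₀.

z = -0.736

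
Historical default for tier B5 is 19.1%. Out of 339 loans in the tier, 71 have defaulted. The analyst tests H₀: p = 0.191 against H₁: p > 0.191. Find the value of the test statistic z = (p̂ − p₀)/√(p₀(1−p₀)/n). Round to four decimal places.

p̂ = 71/339 ≈ 0.209440.
Under H₀, SE = √(0.191·0.809/339) = √(0.000455808) = 0.021350.
z = (0.209440 − 0.191)/0.021350 = 0.018440/0.021350 = 0.8637.
p-value = P(Z > 0.864) ≈ 0.1939.

z = 0.8637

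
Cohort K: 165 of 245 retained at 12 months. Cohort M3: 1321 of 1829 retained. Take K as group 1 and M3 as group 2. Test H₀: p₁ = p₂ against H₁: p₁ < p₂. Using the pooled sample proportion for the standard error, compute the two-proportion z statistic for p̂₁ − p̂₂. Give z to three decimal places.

p̂₁ = 165/245 = 0.67347, p̂₂ = 1321/1829 = 0.72225.
Pooled p̂ = (165+1321)/(245+1829) = 1486/2074 = 0.71649.
SE = √(0.203132 × 0.00462838) = 0.03066.
z = (0.67347 − 0.72225)/0.03066 = -0.04878/0.03066 = -1.591.
p-value = P(Z < -1.591) ≈ 0.0558.

z = -1.591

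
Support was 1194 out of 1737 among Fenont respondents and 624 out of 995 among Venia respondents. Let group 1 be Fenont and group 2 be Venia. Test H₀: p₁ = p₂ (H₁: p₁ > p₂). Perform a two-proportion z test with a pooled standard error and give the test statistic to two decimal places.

p̂₁ = 1194/1737 = 0.6874, p̂₂ = 624/995 = 0.6271.
Pooled p̂ = (1194+624)/(1737+995) = 1818/2732 = 0.6654.
SE = √(p̂(1−p̂)(1/n₁+1/n₂)) = √(0.6654·0.3346·0.00158073) = √(0.000351914) = 0.0188.
z = (0.6874 − 0.6271)/0.0188 = 0.0603/0.0188 = 3.21.
p-value = P(Z > 3.212) ≈ 0.0007.

z = 3.21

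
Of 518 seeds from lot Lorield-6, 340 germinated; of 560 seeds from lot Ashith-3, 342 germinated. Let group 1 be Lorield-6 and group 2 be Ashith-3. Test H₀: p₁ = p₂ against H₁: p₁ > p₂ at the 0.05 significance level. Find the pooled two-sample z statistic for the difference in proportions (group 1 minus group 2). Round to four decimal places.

p̂₁ = 340/518 = 0.656371, p̂₂ = 342/560 = 0.610714.
Pooled p̂ = (340+342)/(518+560) = 682/1078 = 0.632653.
SE = √(p̂(1−p̂)(1/n₁+1/n₂)) = √(0.632653·0.367347·0.00371622) = √(0.00086366) = 0.029388.
z = (0.656371 − 0.610714)/0.029388 = 0.045657/0.029388 = 1.5536.
p-value = P(Z > 1.554) ≈ 0.0601, so at α = 0.05 we fail to reject H₀.

z = 1.5536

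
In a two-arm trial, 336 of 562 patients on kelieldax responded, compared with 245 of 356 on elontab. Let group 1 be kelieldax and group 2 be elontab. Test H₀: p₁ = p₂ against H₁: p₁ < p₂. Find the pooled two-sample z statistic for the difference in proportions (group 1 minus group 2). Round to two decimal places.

p̂₁ = 336/562 ≈ 0.59786, p̂₂ = 245/356 ≈ 0.68820.
Pooled p̂ = (336+245)/(562+356) = 581/918 = 0.63290.
SE = √(0.232338 × 0.00458835) = 0.03265.
z = (0.59786 − 0.68820)/0.03265 = -0.09034/0.03265 = -2.77.

z = -2.77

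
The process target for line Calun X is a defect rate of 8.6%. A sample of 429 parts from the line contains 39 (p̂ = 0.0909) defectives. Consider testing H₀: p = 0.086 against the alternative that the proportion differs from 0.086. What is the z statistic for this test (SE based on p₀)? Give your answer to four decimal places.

p̂ = 39/429 ≈ 0.090909.
Standard error under H₀: √(0.086×0.914/429) = 0.013536.
z = (0.090909 − 0.086)/0.013536 = 0.004909/0.013536 = 0.3627.
Two-sided p-value ≈ 2·Φ(−0.363) = 0.7169.

z = 0.3627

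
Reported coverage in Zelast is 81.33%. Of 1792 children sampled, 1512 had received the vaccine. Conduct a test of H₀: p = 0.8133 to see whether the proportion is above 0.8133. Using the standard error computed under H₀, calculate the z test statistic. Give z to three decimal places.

z = 3.308

p̂ = 1512/1792 ≈ 0.843750.
SE = √(p₀(1−p₀)/n) = √(0.15184/1792) = 0.009205.
z = (0.843750 − 0.8133)/0.009205 = 0.030450/0.009205 = 3.308.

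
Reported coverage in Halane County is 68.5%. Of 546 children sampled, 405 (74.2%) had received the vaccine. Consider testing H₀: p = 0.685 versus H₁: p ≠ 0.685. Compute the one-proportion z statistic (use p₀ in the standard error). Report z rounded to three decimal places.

p̂ = 405/546 ≈ 0.74176.
SE = √(p₀(1−p₀)/n) = √(0.21577/546) = 0.01988.
z = (0.74176 − 0.685)/0.01988 = 0.05676/0.01988 = 2.855.

z = 2.855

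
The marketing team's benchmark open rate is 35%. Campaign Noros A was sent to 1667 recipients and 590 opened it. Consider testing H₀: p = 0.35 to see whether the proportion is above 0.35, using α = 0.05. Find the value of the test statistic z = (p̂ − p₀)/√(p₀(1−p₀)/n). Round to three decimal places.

p̂ = 590/1667 ≈ 0.35393.
SE = √(p₀(1−p₀)/n) = √(0.2275/1667) = 0.01168.
z = (0.35393 − 0.35)/0.01168 = 0.00393/0.01168 = 0.336.
p-value = P(Z > 0.336) ≈ 0.3683; since p > α = 0.05, fail to reject H₀.

z = 0.336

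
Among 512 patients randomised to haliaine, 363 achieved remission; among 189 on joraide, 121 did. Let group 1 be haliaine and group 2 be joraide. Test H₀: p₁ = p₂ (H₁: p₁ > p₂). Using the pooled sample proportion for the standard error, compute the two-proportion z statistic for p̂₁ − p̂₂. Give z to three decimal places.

p̂₁ = 363/512 = 0.70898, p̂₂ = 121/189 = 0.64021.
Pooled p̂ = (363+121)/(512+189) = 484/701 = 0.69044.
SE = √(p̂(1−p̂)(1/n₁+1/n₂)) = √(0.69044·0.30956·0.00724413) = √(0.0015483) = 0.03935.
z = (0.70898 − 0.64021)/0.03935 = 0.06877/0.03935 = 1.748.
p-value = P(Z > 1.748) ≈ 0.0403.

z = 1.748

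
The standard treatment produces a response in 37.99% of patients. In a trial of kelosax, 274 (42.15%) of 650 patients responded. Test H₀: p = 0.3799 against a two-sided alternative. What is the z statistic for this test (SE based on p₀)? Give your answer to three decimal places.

p̂ = 274/650 = 0.42154.
Standard error under H₀: √(0.3799×0.6201/650) = 0.01904.
z = (0.42154 − 0.3799)/0.01904 = 0.04164/0.01904 = 2.187.

z = 2.187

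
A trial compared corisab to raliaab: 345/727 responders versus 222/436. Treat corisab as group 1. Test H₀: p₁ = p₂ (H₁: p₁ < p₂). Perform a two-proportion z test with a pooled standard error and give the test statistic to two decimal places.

p̂₁ = 345/727 = 0.4746, p̂₂ = 222/436 = 0.5092.
Pooled p̂ = (345+222)/(727+436) = 567/1163 = 0.4875.
SE = √(p̂(1−p̂)(1/n₁+1/n₂)) = √(0.4875·0.5125·0.00366909) = √(0.000916703) = 0.0303.
z = (0.4746 − 0.5092)/0.0303 = -0.0346/0.0303 = -1.14.
p-value = P(Z < -1.143) ≈ 0.1264.

z = -1.14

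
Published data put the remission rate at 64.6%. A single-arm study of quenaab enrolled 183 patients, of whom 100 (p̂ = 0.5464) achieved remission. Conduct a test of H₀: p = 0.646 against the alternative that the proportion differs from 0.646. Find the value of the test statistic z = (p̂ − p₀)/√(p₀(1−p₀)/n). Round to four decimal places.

p̂ = 100/183 ≈ 0.546448.
Standard error under H₀: √(0.646×0.354/183) = 0.035350.
z = (0.546448 − 0.646)/0.035350 = -0.099552/0.035350 = -2.8162.

z = -2.8162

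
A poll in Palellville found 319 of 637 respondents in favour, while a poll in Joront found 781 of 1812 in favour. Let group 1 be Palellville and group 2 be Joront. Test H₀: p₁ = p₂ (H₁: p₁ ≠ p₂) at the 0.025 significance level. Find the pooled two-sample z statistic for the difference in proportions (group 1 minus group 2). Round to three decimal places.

z = 3.045

p̂₁ = 319/637 = 0.50078, p̂₂ = 781/1812 = 0.43102.
Pooled p̂ = (319+781)/(637+1812) = 1100/2449 = 0.44916.
SE = √(0.247416 × 0.00212174) = 0.02291.
z = (0.50078 − 0.43102)/0.02291 = 0.06976/0.02291 = 3.045.
Two-sided p-value ≈ 2·Φ(−3.045) = 0.0023; since p < α = 0.025, reject H₀.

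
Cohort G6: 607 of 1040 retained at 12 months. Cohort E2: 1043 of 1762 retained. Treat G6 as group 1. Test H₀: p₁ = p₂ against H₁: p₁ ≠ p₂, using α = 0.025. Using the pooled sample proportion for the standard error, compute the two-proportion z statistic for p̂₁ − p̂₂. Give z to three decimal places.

z = -0.431

p̂₁ = 607/1040 ≈ 0.58365, p̂₂ = 1043/1762 ≈ 0.59194.
Pooled p̂ = (607+1043)/(1040+1762) = 1650/2802 = 0.58887.
SE = √(0.242103 × 0.00152908) = 0.01924.
z = (0.58365 − 0.59194)/0.01924 = -0.00829/0.01924 = -0.431.
p-value = 2·P(Z > 0.431) ≈ 0.6667. With α = 0.025, fail to reject H₀.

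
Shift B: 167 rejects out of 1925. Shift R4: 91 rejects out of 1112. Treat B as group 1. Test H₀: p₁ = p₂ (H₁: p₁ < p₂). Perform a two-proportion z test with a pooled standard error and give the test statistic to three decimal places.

z = 0.468

p̂₁ = 167/1925 ≈ 0.086753, p̂₂ = 91/1112 ≈ 0.081835.
Pooled p̂ = (167+91)/(1925+1112) = 258/3037 = 0.084952.
SE = √(p̂(1−p̂)(1/n₁+1/n₂)) = √(0.084952·0.915048·0.00141876) = √(0.000110288) = 0.010502.
z = (0.086753 − 0.081835)/0.010502 = 0.004918/0.010502 = 0.468.
p-value = P(Z < 0.468) ≈ 0.6802.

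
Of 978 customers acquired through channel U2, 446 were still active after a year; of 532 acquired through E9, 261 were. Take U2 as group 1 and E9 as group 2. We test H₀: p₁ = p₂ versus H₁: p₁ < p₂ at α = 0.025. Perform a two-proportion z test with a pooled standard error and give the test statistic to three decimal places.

z = -1.286

p̂₁ = 446/978 = 0.45603, p̂₂ = 261/532 = 0.49060.
Pooled p̂ = (446+261)/(978+532) = 707/1510 = 0.46821.
SE = √(p̂(1−p̂)(1/n₁+1/n₂)) = √(0.46821·0.53179·0.00290219) = √(0.000722616) = 0.02688.
z = (0.45603 − 0.49060)/0.02688 = -0.03457/0.02688 = -1.286.
p-value = P(Z < -1.286) ≈ 0.0992. With α = 0.025, fail to reject H₀.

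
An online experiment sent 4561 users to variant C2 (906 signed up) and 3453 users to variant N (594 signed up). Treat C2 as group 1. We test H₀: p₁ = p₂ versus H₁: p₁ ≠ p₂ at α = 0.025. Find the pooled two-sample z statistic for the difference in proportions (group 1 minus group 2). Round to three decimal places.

p̂₁ = 906/4561 = 0.19864, p̂₂ = 594/3453 = 0.17202.
Pooled p̂ = (906+594)/(4561+3453) = 1500/8014 = 0.18717.
SE = √(0.152139 × 0.000508853) = 0.00880.
z = (0.19864 − 0.17202)/0.00880 = 0.02662/0.00880 = 3.025.
Two-sided p-value ≈ 2·Φ(−3.025) = 0.0025. With α = 0.025, reject H₀.

z = 3.025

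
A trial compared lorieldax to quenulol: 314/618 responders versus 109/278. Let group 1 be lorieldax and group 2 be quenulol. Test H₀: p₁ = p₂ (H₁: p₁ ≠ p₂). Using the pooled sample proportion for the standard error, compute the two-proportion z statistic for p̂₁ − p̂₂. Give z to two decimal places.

p̂₁ = 314/618 ≈ 0.50809, p̂₂ = 109/278 ≈ 0.39209.
Pooled p̂ = (314+109)/(618+278) = 423/896 = 0.47210.
SE = √(p̂(1−p̂)(1/n₁+1/n₂)) = √(0.47210·0.52790·0.00521525) = √(0.00129975) = 0.03605.
z = (0.50809 − 0.39209)/0.03605 = 0.11600/0.03605 = 3.22.

z = 3.22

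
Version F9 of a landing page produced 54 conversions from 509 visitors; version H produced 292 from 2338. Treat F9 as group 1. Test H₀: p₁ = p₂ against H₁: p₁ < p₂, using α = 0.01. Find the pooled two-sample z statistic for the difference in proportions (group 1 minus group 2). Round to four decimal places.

z = -1.1765

p̂₁ = 54/509 = 0.106090, p̂₂ = 292/2338 = 0.124893.
Pooled p̂ = (54+292)/(509+2338) = 346/2847 = 0.121531.
SE = √(0.106762 × 0.00239235) = 0.015982.
z = (0.106090 − 0.124893)/0.015982 = -0.018803/0.015982 = -1.1765.
p-value = P(Z < -1.177) ≈ 0.1197; since p > α = 0.01, fail to reject H₀.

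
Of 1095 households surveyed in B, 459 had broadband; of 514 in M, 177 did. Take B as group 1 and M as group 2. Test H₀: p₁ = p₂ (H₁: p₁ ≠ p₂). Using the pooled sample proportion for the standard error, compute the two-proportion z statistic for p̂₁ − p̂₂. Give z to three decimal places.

z = 2.862

p̂₁ = 459/1095 ≈ 0.41918, p̂₂ = 177/514 ≈ 0.34436.
Pooled p̂ = (459+177)/(1095+514) = 636/1609 = 0.39528.
SE = √(p̂(1−p̂)(1/n₁+1/n₂)) = √(0.39528·0.60472·0.00285877) = √(0.00068334) = 0.02614.
z = (0.41918 − 0.34436)/0.02614 = 0.07482/0.02614 = 2.862.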